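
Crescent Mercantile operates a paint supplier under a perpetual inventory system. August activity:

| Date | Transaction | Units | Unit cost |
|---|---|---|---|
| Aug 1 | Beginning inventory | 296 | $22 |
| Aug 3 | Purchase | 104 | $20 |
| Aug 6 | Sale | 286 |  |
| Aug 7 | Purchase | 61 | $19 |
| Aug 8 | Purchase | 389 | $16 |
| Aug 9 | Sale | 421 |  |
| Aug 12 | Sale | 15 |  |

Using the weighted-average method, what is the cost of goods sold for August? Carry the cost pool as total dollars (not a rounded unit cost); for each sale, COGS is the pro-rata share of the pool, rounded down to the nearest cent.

COGS = $13,743.68

After Aug 1: 296 on hand, pool $6,512.00 (≈ $22.0000 each)
After Aug 3: 400 on hand, pool $8,592.00 (≈ $21.4800 each)
Aug 6, sell 286: 286/400 × $8,592.00 → $6,143.28
After Aug 7: 175 on hand, pool $3,607.72 (≈ $20.6155 each)
After Aug 8: 564 on hand, pool $9,831.72 (≈ $17.4321 each)
Aug 9, sell 421: 421/564 × $9,831.72 → $7,338.92
Aug 12, sell 15: 15/143 × $2,492.80 → $261.48
Total COGS = $6,143.28 + $7,338.92 + $261.48 = $13,743.68
Ending inventory (cost pool remaining) = $2,231.32
Check: goods available $15,975.00 = COGS $13,743.68 + ending $2,231.32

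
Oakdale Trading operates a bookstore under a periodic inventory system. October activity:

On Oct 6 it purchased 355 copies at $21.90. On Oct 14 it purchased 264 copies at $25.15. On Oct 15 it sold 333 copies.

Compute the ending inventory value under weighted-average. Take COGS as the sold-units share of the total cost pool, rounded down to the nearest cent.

Oct 15, sell 333: 333/619 × $14,414.10 → $7,754.27
Ending inventory (cost pool remaining) = $6,659.83

Ending inventory = $6,659.83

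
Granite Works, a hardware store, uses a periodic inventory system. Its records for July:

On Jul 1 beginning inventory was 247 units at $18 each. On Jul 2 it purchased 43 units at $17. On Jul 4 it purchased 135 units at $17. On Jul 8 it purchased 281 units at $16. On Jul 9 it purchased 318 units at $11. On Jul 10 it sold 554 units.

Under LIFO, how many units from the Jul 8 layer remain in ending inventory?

Jul 10, 554 sold [LIFO — newest first]: 318 @ $11 + 236 @ $16 = $7,274
Ending inventory: 247 @ $18 + 43 @ $17 + 135 @ $17 + 45 @ $16 = $8,192

45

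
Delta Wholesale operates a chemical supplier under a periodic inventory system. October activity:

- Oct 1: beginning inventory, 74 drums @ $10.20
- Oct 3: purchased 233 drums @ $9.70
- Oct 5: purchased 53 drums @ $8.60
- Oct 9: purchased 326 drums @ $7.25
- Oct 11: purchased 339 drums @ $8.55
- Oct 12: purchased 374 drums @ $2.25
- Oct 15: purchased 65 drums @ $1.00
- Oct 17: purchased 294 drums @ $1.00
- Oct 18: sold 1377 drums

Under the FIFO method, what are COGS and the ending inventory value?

Oct 18, 1377 sold [FIFO — oldest first]: 74 @ $10.20 + 233 @ $9.70 + 53 @ $8.60 + 326 @ $7.25 + 339 @ $8.55 + 352 @ $2.25 = $9,524.65
Ending inventory: 22 @ $2.25 + 65 @ $1.00 + 294 @ $1.00 = $408.50

COGS = $9,524.65; ending inventory = $408.50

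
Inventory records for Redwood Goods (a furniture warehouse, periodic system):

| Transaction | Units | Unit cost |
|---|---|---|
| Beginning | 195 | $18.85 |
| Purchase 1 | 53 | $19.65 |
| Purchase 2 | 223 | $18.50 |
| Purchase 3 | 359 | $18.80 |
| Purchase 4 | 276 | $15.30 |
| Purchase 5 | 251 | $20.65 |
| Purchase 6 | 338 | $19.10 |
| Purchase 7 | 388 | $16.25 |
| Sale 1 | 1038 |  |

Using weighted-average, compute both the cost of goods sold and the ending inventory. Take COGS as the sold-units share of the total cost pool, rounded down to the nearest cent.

COGS = $18,815.88; ending inventory = $18,942.77

Sale 1, sell 1038: 1038/2083 × $37,758.65 → $18,815.88
Ending inventory (cost pool remaining) = $18,942.77
Check: goods available $37,758.65 = COGS $18,815.88 + ending $18,942.77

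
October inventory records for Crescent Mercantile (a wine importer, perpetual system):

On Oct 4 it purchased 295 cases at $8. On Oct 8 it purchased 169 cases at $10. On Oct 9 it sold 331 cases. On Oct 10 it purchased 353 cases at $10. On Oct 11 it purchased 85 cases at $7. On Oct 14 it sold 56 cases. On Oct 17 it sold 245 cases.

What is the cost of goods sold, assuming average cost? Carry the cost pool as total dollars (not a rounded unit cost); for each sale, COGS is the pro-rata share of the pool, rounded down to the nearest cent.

After Oct 4: 295 on hand, pool $2,360.00 (≈ $8.0000 each)
After Oct 8: 464 on hand, pool $4,050.00 (≈ $8.7284 each)
Oct 9, sell 331: 331/464 × $4,050.00 → $2,889.11
After Oct 10: 486 on hand, pool $4,690.89 (≈ $9.6520 each)
After Oct 11: 571 on hand, pool $5,285.89 (≈ $9.2573 each)
Oct 14, sell 56: 56/571 × $5,285.89 → $518.40
Oct 17, sell 245: 245/515 × $4,767.49 → $2,268.02
Total COGS = $2,889.11 + $518.40 + $2,268.02 = $5,675.53
Ending inventory (cost pool remaining) = $2,499.47

COGS = $5,675.53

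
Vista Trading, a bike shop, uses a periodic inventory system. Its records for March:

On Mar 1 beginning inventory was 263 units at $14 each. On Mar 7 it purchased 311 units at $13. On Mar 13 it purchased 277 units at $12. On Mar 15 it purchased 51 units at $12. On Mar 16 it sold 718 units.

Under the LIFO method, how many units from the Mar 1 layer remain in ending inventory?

184

Mar 16, 718 sold [LIFO — newest first]: 51 @ $12 + 277 @ $12 + 311 @ $13 + 79 @ $14 = $9,085
Ending inventory: 184 @ $14 = $2,576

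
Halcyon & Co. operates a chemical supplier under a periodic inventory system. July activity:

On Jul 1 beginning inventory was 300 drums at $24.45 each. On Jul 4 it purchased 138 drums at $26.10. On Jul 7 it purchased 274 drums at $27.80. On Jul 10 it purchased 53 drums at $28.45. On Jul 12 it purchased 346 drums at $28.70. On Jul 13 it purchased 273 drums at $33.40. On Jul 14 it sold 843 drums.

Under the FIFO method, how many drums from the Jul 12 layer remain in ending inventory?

268

Jul 14, 843 sold [FIFO — oldest first]: 300 @ $24.45 + 138 @ $26.10 + 274 @ $27.80 + 53 @ $28.45 + 78 @ $28.70 = $22,300.45
Ending inventory: 268 @ $28.70 + 273 @ $33.40 = $16,809.80
Check: goods available $39,110.25 = COGS $22,300.45 + ending $16,809.80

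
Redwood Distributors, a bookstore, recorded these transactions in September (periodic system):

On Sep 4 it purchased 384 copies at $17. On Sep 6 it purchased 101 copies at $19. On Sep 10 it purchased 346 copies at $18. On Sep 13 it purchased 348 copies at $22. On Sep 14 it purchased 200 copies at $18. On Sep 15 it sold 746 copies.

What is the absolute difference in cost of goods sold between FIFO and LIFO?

FIFO COGS: 384 @ $17 + 101 @ $19 + 261 @ $18 = $13,145
LIFO COGS: 200 @ $18 + 348 @ $22 + 198 @ $18 = $14,820
Difference = |$13,145 − $14,820| = $1,675

$1,675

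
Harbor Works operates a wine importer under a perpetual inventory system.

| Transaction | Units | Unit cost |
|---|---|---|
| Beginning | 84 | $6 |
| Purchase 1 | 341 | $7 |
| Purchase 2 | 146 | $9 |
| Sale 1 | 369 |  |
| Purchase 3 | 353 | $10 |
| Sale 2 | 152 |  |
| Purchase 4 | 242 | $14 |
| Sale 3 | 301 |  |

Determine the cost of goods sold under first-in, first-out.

COGS = $6,715

Sale 1 (369) [FIFO — oldest first]: 84 @ $6 + 285 @ $7 = $2,499
Sale 2 (152) [FIFO — oldest first]: 56 @ $7 + 96 @ $9 = $1,256
Sale 3 (301) [FIFO — oldest first]: 50 @ $9 + 251 @ $10 = $2,960
Total COGS = $2,499 + $1,256 + $2,960 = $6,715
Ending inventory: 102 @ $10 + 242 @ $14 = $4,408
Check: goods available $11,123 = COGS $6,715 + ending $4,408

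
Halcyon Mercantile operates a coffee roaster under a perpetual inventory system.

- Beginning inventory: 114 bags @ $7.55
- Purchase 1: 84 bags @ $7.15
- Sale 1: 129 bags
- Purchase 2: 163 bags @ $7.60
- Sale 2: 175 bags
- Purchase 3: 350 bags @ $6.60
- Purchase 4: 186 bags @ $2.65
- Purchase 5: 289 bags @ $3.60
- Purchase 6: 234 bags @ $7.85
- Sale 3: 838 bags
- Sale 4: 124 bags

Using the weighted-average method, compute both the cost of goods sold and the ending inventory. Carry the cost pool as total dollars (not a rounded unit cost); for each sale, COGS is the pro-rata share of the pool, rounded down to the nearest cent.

After Beginning: 114 on hand, pool $860.70 (≈ $7.5500 each)
After Purchase 1: 198 on hand, pool $1,461.30 (≈ $7.3803 each)
Sale 1, sell 129: 129/198 × $1,461.30 → $952.05
After Purchase 2: 232 on hand, pool $1,748.05 (≈ $7.5347 each)
Sale 2, sell 175: 175/232 × $1,748.05 → $1,318.57
After Purchase 3: 407 on hand, pool $2,739.48 (≈ $6.7309 each)
After Purchase 4: 593 on hand, pool $3,232.38 (≈ $5.4509 each)
After Purchase 5: 882 on hand, pool $4,272.78 (≈ $4.8444 each)
After Purchase 6: 1116 on hand, pool $6,109.68 (≈ $5.4746 each)
Sale 3, sell 838: 838/1116 × $6,109.68 → $4,587.73
Sale 4, sell 124: 124/278 × $1,521.95 → $678.85
Total COGS = $952.05 + $1,318.57 + $4,587.73 + $678.85 = $7,537.20
Ending inventory (cost pool remaining) = $843.10

COGS = $7,537.20; ending inventory = $843.10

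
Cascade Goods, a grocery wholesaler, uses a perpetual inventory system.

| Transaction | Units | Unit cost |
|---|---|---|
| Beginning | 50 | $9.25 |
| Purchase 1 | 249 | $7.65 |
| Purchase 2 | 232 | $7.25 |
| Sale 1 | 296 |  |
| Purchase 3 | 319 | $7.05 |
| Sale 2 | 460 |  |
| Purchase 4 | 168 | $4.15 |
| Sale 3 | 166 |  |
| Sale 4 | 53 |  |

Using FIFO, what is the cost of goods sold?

Sale 1 (296) [FIFO — oldest first]: 50 @ $9.25 + 246 @ $7.65 = $2,344.40
Sale 2 (460) [FIFO — oldest first]: 3 @ $7.65 + 232 @ $7.25 + 225 @ $7.05 = $3,291.20
Sale 3 (166) [FIFO — oldest first]: 94 @ $7.05 + 72 @ $4.15 = $961.50
Sale 4 (53) [FIFO — oldest first]: 53 @ $4.15 = $219.95
Total COGS = $2,344.40 + $3,291.20 + $961.50 + $219.95 = $6,817.05
Ending inventory: 43 @ $4.15 = $178.45

COGS = $6,817.05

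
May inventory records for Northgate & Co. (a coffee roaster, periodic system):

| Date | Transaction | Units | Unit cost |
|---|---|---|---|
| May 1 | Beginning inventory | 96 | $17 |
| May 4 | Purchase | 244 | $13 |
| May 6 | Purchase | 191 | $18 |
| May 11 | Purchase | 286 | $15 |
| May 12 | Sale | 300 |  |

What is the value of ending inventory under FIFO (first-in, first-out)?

May 12, 300 sold [FIFO — oldest first]: 96 @ $17 + 204 @ $13 = $4,284
Ending inventory: 40 @ $13 + 191 @ $18 + 286 @ $15 = $8,248

Ending inventory = $8,248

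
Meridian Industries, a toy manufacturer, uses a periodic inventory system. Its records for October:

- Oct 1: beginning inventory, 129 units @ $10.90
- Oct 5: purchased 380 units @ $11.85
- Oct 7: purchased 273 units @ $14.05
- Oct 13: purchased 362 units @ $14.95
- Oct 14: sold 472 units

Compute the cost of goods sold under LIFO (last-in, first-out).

Oct 14, 472 sold [LIFO — newest first]: 362 @ $14.95 + 110 @ $14.05 = $6,957.40
Ending inventory: 129 @ $10.90 + 380 @ $11.85 + 163 @ $14.05 = $8,199.25

COGS = $6,957.40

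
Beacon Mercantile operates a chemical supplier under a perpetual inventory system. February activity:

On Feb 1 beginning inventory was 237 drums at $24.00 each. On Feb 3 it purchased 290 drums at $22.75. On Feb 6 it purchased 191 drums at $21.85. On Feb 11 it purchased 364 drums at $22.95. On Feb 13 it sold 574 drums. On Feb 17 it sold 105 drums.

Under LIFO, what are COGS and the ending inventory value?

COGS = $15,348.15; ending inventory = $9,464.50

Feb 13, 574 sold [LIFO — newest first]: 364 @ $22.95 + 191 @ $21.85 + 19 @ $22.75 = $12,959.40
Feb 17, 105 sold [LIFO — newest first]: 105 @ $22.75 = $2,388.75
Total COGS = $12,959.40 + $2,388.75 = $15,348.15
Ending inventory: 237 @ $24.00 + 166 @ $22.75 = $9,464.50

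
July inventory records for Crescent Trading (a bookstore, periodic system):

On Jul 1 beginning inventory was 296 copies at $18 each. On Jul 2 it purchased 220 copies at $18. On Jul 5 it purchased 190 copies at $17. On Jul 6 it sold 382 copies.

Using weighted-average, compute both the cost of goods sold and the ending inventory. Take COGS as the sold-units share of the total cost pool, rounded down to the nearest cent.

COGS = $6,773.19; ending inventory = $5,744.81

Jul 6, sell 382: 382/706 × $12,518.00 → $6,773.19
Ending inventory (cost pool remaining) = $5,744.81
Check: goods available $12,518.00 = COGS $6,773.19 + ending $5,744.81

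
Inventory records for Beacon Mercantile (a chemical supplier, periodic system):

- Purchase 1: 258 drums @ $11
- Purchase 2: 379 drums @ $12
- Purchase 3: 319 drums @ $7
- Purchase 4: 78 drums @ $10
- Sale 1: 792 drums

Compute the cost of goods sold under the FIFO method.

COGS = $8,471

Sale 1 (792) [FIFO — oldest first]: 258 @ $11 + 379 @ $12 + 155 @ $7 = $8,471
Ending inventory: 164 @ $7 + 78 @ $10 = $1,928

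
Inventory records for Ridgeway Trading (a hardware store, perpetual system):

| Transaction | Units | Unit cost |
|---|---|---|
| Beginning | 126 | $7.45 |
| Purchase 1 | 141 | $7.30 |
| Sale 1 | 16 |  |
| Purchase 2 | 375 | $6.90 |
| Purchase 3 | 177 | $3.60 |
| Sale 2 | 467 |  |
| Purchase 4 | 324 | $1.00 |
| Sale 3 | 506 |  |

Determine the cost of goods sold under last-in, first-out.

COGS = $4,373.60

Sale 1 (16) [LIFO — newest first]: 16 @ $7.30 = $116.80
Sale 2 (467) [LIFO — newest first]: 177 @ $3.60 + 290 @ $6.90 = $2,638.20
Sale 3 (506) [LIFO — newest first]: 324 @ $1.00 + 85 @ $6.90 + 97 @ $7.30 = $1,618.60
Total COGS = $116.80 + $2,638.20 + $1,618.60 = $4,373.60
Ending inventory: 126 @ $7.45 + 28 @ $7.30 = $1,143.10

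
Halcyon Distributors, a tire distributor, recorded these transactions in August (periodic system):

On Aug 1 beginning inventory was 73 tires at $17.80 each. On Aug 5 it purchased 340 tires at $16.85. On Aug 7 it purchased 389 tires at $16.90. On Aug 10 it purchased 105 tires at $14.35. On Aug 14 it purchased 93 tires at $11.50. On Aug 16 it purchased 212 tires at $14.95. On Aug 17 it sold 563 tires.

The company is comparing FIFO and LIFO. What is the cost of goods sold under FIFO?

FIFO COGS: 73 @ $17.80 + 340 @ $16.85 + 150 @ $16.90 = $9,563.40
LIFO COGS: 212 @ $14.95 + 93 @ $11.50 + 105 @ $14.35 + 153 @ $16.90 = $8,331.35

COGS = $9,563.40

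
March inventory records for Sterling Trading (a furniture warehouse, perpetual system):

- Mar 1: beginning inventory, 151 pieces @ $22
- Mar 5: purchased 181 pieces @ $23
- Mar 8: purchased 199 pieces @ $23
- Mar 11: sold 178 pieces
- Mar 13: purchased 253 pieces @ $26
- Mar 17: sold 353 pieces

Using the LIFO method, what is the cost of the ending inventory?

Ending inventory = $5,668

Mar 11, 178 sold [LIFO — newest first]: 178 @ $23 = $4,094
Mar 17, 353 sold [LIFO — newest first]: 253 @ $26 + 21 @ $23 + 79 @ $23 = $8,878
Total COGS = $4,094 + $8,878 = $12,972
Ending inventory: 151 @ $22 + 102 @ $23 = $5,668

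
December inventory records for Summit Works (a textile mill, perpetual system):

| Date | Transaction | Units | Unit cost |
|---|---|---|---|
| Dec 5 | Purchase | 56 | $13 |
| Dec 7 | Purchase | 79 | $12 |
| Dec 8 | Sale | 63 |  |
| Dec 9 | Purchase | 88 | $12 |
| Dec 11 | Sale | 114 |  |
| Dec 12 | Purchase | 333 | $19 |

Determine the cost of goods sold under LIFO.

COGS = $2,134

Dec 8, 63 sold [LIFO — newest first]: 63 @ $12 = $756
Dec 11, 114 sold [LIFO — newest first]: 88 @ $12 + 16 @ $12 + 10 @ $13 = $1,378
Total COGS = $756 + $1,378 = $2,134
Ending inventory: 46 @ $13 + 333 @ $19 = $6,925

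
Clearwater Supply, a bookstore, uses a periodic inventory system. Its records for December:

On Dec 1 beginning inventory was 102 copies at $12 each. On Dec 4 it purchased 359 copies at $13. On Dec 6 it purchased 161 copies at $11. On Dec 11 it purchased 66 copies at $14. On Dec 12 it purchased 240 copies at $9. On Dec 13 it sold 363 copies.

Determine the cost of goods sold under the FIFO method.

COGS = $4,617

Dec 13, 363 sold [FIFO — oldest first]: 102 @ $12 + 261 @ $13 = $4,617
Ending inventory: 98 @ $13 + 161 @ $11 + 66 @ $14 + 240 @ $9 = $6,129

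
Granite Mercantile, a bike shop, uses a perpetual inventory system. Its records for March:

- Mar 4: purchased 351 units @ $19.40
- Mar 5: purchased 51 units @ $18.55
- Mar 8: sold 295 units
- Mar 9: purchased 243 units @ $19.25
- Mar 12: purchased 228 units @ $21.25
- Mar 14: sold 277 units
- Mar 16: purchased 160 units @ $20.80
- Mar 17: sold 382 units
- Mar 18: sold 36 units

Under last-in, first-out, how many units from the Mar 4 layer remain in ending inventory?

43

Mar 8, 295 sold [LIFO — newest first]: 51 @ $18.55 + 244 @ $19.40 = $5,679.65
Mar 14, 277 sold [LIFO — newest first]: 228 @ $21.25 + 49 @ $19.25 = $5,788.25
Mar 17, 382 sold [LIFO — newest first]: 160 @ $20.80 + 194 @ $19.25 + 28 @ $19.40 = $7,605.70
Mar 18, 36 sold [LIFO — newest first]: 36 @ $19.40 = $698.40
Total COGS = $5,679.65 + $5,788.25 + $7,605.70 + $698.40 = $19,772.00
Ending inventory: 43 @ $19.40 = $834.20
Check: goods available $20,606.20 = COGS $19,772.00 + ending $834.20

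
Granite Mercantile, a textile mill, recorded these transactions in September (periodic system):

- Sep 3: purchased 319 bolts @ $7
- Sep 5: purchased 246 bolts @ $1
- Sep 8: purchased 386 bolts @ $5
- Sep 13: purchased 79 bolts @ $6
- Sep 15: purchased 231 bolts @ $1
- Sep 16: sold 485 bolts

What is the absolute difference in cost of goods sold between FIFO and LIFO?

FIFO COGS: 319 @ $7 + 166 @ $1 = $2,399
LIFO COGS: 231 @ $1 + 79 @ $6 + 175 @ $5 = $1,580
Difference = |$2,399 − $1,580| = $819

$819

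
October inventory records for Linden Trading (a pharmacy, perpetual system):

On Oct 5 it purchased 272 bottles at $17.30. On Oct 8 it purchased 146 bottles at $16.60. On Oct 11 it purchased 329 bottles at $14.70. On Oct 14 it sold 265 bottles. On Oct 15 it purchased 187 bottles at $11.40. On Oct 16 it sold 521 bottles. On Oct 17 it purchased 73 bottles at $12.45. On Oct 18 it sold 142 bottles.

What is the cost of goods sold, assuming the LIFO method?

Oct 14, 265 sold [LIFO — newest first]: 265 @ $14.70 = $3,895.50
Oct 16, 521 sold [LIFO — newest first]: 187 @ $11.40 + 64 @ $14.70 + 146 @ $16.60 + 124 @ $17.30 = $7,641.40
Oct 18, 142 sold [LIFO — newest first]: 73 @ $12.45 + 69 @ $17.30 = $2,102.55
Total COGS = $3,895.50 + $7,641.40 + $2,102.55 = $13,639.45
Ending inventory: 79 @ $17.30 = $1,366.70

COGS = $13,639.45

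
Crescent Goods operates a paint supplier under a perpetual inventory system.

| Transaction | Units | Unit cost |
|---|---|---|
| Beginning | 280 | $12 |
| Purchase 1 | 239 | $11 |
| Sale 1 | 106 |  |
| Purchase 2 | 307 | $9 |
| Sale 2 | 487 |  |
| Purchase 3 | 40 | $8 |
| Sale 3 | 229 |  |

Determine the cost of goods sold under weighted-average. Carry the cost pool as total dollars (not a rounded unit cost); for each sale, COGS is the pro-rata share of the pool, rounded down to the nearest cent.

COGS = $8,627.74

After Beginning: 280 on hand, pool $3,360.00 (≈ $12.0000 each)
After Purchase 1: 519 on hand, pool $5,989.00 (≈ $11.5395 each)
Sale 1, sell 106: 106/519 × $5,989.00 → $1,223.18
After Purchase 2: 720 on hand, pool $7,528.82 (≈ $10.4567 each)
Sale 2, sell 487: 487/720 × $7,528.82 → $5,092.41
After Purchase 3: 273 on hand, pool $2,756.41 (≈ $10.0967 each)
Sale 3, sell 229: 229/273 × $2,756.41 → $2,312.15
Total COGS = $1,223.18 + $5,092.41 + $2,312.15 = $8,627.74
Ending inventory (cost pool remaining) = $444.26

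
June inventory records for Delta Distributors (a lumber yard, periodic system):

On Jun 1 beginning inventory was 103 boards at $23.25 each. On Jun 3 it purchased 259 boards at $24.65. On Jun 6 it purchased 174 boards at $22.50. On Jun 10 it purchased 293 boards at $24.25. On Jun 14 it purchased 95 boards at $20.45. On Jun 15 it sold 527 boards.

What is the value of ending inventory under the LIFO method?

Jun 15, 527 sold [LIFO — newest first]: 95 @ $20.45 + 293 @ $24.25 + 139 @ $22.50 = $12,175.50
Ending inventory: 103 @ $23.25 + 259 @ $24.65 + 35 @ $22.50 = $9,566.60
Check: goods available $21,742.10 = COGS $12,175.50 + ending $9,566.60

Ending inventory = $9,566.60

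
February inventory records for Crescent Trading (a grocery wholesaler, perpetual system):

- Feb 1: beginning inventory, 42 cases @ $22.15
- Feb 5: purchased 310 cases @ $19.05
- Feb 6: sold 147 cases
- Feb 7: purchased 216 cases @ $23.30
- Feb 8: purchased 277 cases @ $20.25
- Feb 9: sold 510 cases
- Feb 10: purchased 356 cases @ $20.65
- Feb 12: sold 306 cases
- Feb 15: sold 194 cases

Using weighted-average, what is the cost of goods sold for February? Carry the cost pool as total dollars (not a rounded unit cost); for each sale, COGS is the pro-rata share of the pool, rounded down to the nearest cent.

After Feb 1: 42 on hand, pool $930.30 (≈ $22.1500 each)
After Feb 5: 352 on hand, pool $6,835.80 (≈ $19.4199 each)
Feb 6, sell 147: 147/352 × $6,835.80 → $2,854.72
After Feb 7: 421 on hand, pool $9,013.88 (≈ $21.4106 each)
After Feb 8: 698 on hand, pool $14,623.13 (≈ $20.9500 each)
Feb 9, sell 510: 510/698 × $14,623.13 → $10,684.52
After Feb 10: 544 on hand, pool $11,290.01 (≈ $20.7537 each)
Feb 12, sell 306: 306/544 × $11,290.01 → $6,350.63
Feb 15, sell 194: 194/238 × $4,939.38 → $4,026.21
Total COGS = $2,854.72 + $10,684.52 + $6,350.63 + $4,026.21 = $23,916.08
Ending inventory (cost pool remaining) = $913.17

COGS = $23,916.08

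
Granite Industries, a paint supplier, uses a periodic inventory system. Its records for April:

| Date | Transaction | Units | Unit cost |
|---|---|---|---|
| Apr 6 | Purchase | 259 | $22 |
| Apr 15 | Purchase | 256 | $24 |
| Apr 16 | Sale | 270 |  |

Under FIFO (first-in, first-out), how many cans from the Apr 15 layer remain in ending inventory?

245

Apr 16, 270 sold [FIFO — oldest first]: 259 @ $22 + 11 @ $24 = $5,962
Ending inventory: 245 @ $24 = $5,880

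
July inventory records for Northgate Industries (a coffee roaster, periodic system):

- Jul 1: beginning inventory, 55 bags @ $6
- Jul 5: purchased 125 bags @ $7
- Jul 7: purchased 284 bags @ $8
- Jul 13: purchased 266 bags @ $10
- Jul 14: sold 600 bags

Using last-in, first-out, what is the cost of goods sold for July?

COGS = $5,282

Jul 14, 600 sold [LIFO — newest first]: 266 @ $10 + 284 @ $8 + 50 @ $7 = $5,282
Ending inventory: 55 @ $6 + 75 @ $7 = $855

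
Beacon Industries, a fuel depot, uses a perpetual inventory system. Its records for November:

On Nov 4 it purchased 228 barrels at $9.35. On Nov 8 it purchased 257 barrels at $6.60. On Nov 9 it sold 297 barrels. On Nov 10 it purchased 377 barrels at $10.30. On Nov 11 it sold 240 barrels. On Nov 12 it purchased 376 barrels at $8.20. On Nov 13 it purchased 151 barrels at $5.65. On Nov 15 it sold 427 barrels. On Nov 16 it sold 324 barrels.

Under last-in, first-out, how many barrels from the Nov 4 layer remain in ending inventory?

101

Nov 9, 297 sold [LIFO — newest first]: 257 @ $6.60 + 40 @ $9.35 = $2,070.20
Nov 11, 240 sold [LIFO — newest first]: 240 @ $10.30 = $2,472.00
Nov 15, 427 sold [LIFO — newest first]: 151 @ $5.65 + 276 @ $8.20 = $3,116.35
Nov 16, 324 sold [LIFO — newest first]: 100 @ $8.20 + 137 @ $10.30 + 87 @ $9.35 = $3,044.55
Total COGS = $2,070.20 + $2,472.00 + $3,116.35 + $3,044.55 = $10,703.10
Ending inventory: 101 @ $9.35 = $944.35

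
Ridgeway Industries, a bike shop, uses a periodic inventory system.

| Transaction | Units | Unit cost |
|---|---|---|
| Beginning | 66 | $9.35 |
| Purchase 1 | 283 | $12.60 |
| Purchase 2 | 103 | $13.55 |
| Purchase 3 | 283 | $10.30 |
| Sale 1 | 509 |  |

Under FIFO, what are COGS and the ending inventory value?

COGS = $6,165.65; ending inventory = $2,327.80

Sale 1 (509) [FIFO — oldest first]: 66 @ $9.35 + 283 @ $12.60 + 103 @ $13.55 + 57 @ $10.30 = $6,165.65
Ending inventory: 226 @ $10.30 = $2,327.80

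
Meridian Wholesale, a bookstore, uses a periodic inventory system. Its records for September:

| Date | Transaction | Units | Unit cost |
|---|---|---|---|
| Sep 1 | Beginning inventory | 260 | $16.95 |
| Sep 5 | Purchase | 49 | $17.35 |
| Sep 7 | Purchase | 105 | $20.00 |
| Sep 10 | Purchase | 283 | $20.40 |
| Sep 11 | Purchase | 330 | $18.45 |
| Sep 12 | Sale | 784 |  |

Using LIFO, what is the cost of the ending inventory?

Sep 12, 784 sold [LIFO — newest first]: 330 @ $18.45 + 283 @ $20.40 + 105 @ $20.00 + 49 @ $17.35 + 17 @ $16.95 = $15,100.00
Ending inventory: 243 @ $16.95 = $4,118.85
Check: goods available $19,218.85 = COGS $15,100.00 + ending $4,118.85

Ending inventory = $4,118.85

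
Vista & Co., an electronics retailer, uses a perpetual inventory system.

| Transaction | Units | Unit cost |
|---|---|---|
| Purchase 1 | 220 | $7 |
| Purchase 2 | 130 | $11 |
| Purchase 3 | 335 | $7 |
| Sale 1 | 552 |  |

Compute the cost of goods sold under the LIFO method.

Sale 1 (552) [LIFO — newest first]: 335 @ $7 + 130 @ $11 + 87 @ $7 = $4,384
Ending inventory: 133 @ $7 = $931
Check: goods available $5,315 = COGS $4,384 + ending $931

COGS = $4,384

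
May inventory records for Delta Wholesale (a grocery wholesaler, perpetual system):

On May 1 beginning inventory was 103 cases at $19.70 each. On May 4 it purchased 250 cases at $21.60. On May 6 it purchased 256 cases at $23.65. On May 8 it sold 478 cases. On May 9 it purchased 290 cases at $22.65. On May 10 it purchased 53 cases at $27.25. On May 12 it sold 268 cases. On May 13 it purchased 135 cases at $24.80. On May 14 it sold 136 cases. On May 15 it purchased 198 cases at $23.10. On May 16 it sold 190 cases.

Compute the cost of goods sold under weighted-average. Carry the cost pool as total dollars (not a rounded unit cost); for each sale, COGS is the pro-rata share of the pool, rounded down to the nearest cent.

After May 1: 103 on hand, pool $2,029.10 (≈ $19.7000 each)
After May 4: 353 on hand, pool $7,429.10 (≈ $21.0456 each)
After May 6: 609 on hand, pool $13,483.50 (≈ $22.1404 each)
May 8, sell 478: 478/609 × $13,483.50 → $10,583.10
After May 9: 421 on hand, pool $9,468.90 (≈ $22.4914 each)
After May 10: 474 on hand, pool $10,913.15 (≈ $23.0235 each)
May 12, sell 268: 268/474 × $10,913.15 → $6,170.30
After May 13: 341 on hand, pool $8,090.85 (≈ $23.7268 each)
May 14, sell 136: 136/341 × $8,090.85 → $3,226.84
After May 15: 403 on hand, pool $9,437.81 (≈ $23.4189 each)
May 16, sell 190: 190/403 × $9,437.81 → $4,449.58
Total COGS = $10,583.10 + $6,170.30 + $3,226.84 + $4,449.58 = $24,429.82
Ending inventory (cost pool remaining) = $4,988.23

COGS = $24,429.82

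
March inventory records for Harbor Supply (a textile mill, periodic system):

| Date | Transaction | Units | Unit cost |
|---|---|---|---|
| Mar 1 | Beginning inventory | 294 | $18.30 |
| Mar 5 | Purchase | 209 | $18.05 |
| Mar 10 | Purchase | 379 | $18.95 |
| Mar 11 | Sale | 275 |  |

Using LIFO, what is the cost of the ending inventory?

Ending inventory = $11,123.45

Mar 11, 275 sold [LIFO — newest first]: 275 @ $18.95 = $5,211.25
Ending inventory: 294 @ $18.30 + 209 @ $18.05 + 104 @ $18.95 = $11,123.45
Check: goods available $16,334.70 = COGS $5,211.25 + ending $11,123.45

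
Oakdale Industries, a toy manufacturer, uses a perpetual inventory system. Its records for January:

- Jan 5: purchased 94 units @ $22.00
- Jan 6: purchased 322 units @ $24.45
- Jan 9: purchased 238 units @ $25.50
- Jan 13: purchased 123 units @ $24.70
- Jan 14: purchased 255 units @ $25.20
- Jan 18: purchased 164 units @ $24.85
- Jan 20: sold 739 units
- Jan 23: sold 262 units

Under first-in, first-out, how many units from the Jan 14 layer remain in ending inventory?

31

Jan 20, 739 sold [FIFO — oldest first]: 94 @ $22.00 + 322 @ $24.45 + 238 @ $25.50 + 85 @ $24.70 = $18,109.40
Jan 23, 262 sold [FIFO — oldest first]: 38 @ $24.70 + 224 @ $25.20 = $6,583.40
Total COGS = $18,109.40 + $6,583.40 = $24,692.80
Ending inventory: 31 @ $25.20 + 164 @ $24.85 = $4,856.60
Check: goods available $29,549.40 = COGS $24,692.80 + ending $4,856.60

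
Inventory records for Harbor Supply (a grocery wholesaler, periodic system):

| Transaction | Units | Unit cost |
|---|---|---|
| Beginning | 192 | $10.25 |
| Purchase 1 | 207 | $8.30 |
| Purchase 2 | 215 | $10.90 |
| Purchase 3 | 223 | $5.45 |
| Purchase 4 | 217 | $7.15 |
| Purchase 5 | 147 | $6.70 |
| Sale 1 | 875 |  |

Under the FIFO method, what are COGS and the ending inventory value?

COGS = $7,516.65; ending inventory = $2,264.75

Sale 1 (875) [FIFO — oldest first]: 192 @ $10.25 + 207 @ $8.30 + 215 @ $10.90 + 223 @ $5.45 + 38 @ $7.15 = $7,516.65
Ending inventory: 179 @ $7.15 + 147 @ $6.70 = $2,264.75
Check: goods available $9,781.40 = COGS $7,516.65 + ending $2,264.75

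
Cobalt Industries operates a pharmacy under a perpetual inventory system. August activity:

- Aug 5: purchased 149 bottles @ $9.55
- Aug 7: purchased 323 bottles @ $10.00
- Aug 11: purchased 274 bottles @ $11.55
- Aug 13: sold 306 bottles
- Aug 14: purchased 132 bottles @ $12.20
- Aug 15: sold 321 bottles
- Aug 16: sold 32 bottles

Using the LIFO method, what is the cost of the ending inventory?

Aug 13, 306 sold [LIFO — newest first]: 274 @ $11.55 + 32 @ $10.00 = $3,484.70
Aug 15, 321 sold [LIFO — newest first]: 132 @ $12.20 + 189 @ $10.00 = $3,500.40
Aug 16, 32 sold [LIFO — newest first]: 32 @ $10.00 = $320.00
Total COGS = $3,484.70 + $3,500.40 + $320.00 = $7,305.10
Ending inventory: 149 @ $9.55 + 70 @ $10.00 = $2,122.95
Check: goods available $9,428.05 = COGS $7,305.10 + ending $2,122.95

Ending inventory = $2,122.95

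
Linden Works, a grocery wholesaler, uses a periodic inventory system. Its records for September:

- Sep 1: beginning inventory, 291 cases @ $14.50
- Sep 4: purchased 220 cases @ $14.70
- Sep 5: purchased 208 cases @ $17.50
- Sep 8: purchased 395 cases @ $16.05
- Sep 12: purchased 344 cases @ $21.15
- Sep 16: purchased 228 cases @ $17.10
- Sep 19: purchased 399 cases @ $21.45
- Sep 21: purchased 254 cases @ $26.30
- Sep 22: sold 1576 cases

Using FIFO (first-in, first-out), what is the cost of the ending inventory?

Ending inventory = $17,119.75

Sep 22, 1576 sold [FIFO — oldest first]: 291 @ $14.50 + 220 @ $14.70 + 208 @ $17.50 + 395 @ $16.05 + 344 @ $21.15 + 118 @ $17.10 = $26,726.65
Ending inventory: 110 @ $17.10 + 399 @ $21.45 + 254 @ $26.30 = $17,119.75
Check: goods available $43,846.40 = COGS $26,726.65 + ending $17,119.75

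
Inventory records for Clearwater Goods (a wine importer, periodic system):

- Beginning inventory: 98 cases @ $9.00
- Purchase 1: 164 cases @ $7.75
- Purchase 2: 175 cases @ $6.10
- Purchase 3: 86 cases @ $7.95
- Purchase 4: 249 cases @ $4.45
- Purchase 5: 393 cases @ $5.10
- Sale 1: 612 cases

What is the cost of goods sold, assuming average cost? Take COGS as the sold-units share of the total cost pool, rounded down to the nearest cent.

COGS = $3,685.94

Sale 1, sell 612: 612/1165 × $7,016.55 → $3,685.94
Ending inventory (cost pool remaining) = $3,330.61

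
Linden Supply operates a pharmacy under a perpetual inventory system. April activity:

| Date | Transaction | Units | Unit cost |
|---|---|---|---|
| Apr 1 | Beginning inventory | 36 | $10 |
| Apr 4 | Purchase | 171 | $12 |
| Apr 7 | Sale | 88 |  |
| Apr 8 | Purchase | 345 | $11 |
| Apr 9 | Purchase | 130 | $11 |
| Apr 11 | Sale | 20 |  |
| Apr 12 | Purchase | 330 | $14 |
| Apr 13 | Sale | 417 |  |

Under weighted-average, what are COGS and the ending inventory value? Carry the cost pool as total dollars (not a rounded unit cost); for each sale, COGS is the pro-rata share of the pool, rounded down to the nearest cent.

COGS = $6,326.26; ending inventory = $5,930.74

After Apr 1: 36 on hand, pool $360.00 (≈ $10.0000 each)
After Apr 4: 207 on hand, pool $2,412.00 (≈ $11.6522 each)
Apr 7, sell 88: 88/207 × $2,412.00 → $1,025.39
After Apr 8: 464 on hand, pool $5,181.61 (≈ $11.1673 each)
After Apr 9: 594 on hand, pool $6,611.61 (≈ $11.1307 each)
Apr 11, sell 20: 20/594 × $6,611.61 → $222.61
After Apr 12: 904 on hand, pool $11,009.00 (≈ $12.1781 each)
Apr 13, sell 417: 417/904 × $11,009.00 → $5,078.26
Total COGS = $1,025.39 + $222.61 + $5,078.26 = $6,326.26
Ending inventory (cost pool remaining) = $5,930.74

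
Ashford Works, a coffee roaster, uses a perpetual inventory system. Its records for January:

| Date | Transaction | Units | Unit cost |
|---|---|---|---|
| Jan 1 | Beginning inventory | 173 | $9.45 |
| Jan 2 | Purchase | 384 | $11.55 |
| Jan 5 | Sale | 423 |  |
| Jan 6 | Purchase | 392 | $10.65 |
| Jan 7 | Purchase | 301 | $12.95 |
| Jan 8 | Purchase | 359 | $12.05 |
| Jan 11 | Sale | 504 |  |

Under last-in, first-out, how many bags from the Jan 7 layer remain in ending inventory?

156

Jan 5, 423 sold [LIFO — newest first]: 384 @ $11.55 + 39 @ $9.45 = $4,803.75
Jan 11, 504 sold [LIFO — newest first]: 359 @ $12.05 + 145 @ $12.95 = $6,203.70
Total COGS = $4,803.75 + $6,203.70 = $11,007.45
Ending inventory: 134 @ $9.45 + 392 @ $10.65 + 156 @ $12.95 = $7,461.30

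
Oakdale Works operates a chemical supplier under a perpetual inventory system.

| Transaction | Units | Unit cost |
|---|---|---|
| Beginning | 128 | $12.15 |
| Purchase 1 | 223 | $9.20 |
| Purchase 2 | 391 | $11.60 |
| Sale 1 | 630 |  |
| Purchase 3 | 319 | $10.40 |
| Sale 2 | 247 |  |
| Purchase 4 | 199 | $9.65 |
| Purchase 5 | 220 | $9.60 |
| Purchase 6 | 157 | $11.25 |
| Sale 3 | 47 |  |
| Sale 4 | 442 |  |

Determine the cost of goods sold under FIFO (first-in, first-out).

Sale 1 (630) [FIFO — oldest first]: 128 @ $12.15 + 223 @ $9.20 + 279 @ $11.60 = $6,843.20
Sale 2 (247) [FIFO — oldest first]: 112 @ $11.60 + 135 @ $10.40 = $2,703.20
Sale 3 (47) [FIFO — oldest first]: 47 @ $10.40 = $488.80
Sale 4 (442) [FIFO — oldest first]: 137 @ $10.40 + 199 @ $9.65 + 106 @ $9.60 = $4,362.75
Total COGS = $6,843.20 + $2,703.20 + $488.80 + $4,362.75 = $14,397.95
Ending inventory: 114 @ $9.60 + 157 @ $11.25 = $2,860.65

COGS = $14,397.95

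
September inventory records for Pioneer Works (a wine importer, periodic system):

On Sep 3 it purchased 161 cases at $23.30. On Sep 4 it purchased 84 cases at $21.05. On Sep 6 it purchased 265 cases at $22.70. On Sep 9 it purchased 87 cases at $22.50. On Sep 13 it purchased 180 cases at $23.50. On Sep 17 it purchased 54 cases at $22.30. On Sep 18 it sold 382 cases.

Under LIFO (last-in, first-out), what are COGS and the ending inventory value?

Sep 18, 382 sold [LIFO — newest first]: 54 @ $22.30 + 180 @ $23.50 + 87 @ $22.50 + 61 @ $22.70 = $8,776.40
Ending inventory: 161 @ $23.30 + 84 @ $21.05 + 204 @ $22.70 = $10,150.30
Check: goods available $18,926.70 = COGS $8,776.40 + ending $10,150.30

COGS = $8,776.40; ending inventory = $10,150.30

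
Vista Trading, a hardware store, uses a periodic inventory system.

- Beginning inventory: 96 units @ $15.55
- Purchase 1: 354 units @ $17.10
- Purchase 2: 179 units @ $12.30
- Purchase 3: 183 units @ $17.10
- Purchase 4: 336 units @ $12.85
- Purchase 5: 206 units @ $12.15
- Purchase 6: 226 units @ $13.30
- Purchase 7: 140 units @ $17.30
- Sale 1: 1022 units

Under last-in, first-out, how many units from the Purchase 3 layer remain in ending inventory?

Sale 1 (1022) [LIFO — newest first]: 140 @ $17.30 + 226 @ $13.30 + 206 @ $12.15 + 336 @ $12.85 + 114 @ $17.10 = $14,197.70
Ending inventory: 96 @ $15.55 + 354 @ $17.10 + 179 @ $12.30 + 69 @ $17.10 = $10,927.80

69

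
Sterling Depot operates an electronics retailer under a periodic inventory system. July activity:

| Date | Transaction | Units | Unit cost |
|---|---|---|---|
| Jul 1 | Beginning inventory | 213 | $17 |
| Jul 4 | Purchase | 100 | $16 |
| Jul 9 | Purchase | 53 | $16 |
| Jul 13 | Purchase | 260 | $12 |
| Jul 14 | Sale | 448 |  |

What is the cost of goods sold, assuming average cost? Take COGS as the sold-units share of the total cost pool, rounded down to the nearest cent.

COGS = $6,576.15

Jul 14, sell 448: 448/626 × $9,189.00 → $6,576.15
Ending inventory (cost pool remaining) = $2,612.85
Check: goods available $9,189.00 = COGS $6,576.15 + ending $2,612.85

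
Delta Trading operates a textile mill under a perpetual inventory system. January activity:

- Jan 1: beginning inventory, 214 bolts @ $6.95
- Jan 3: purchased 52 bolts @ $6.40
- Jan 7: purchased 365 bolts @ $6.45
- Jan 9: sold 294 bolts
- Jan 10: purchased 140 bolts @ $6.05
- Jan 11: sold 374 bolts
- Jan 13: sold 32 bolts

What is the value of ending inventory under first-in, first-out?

Ending inventory = $429.55

Jan 9, 294 sold [FIFO — oldest first]: 214 @ $6.95 + 52 @ $6.40 + 28 @ $6.45 = $2,000.70
Jan 11, 374 sold [FIFO — oldest first]: 337 @ $6.45 + 37 @ $6.05 = $2,397.50
Jan 13, 32 sold [FIFO — oldest first]: 32 @ $6.05 = $193.60
Total COGS = $2,000.70 + $2,397.50 + $193.60 = $4,591.80
Ending inventory: 71 @ $6.05 = $429.55
Check: goods available $5,021.35 = COGS $4,591.80 + ending $429.55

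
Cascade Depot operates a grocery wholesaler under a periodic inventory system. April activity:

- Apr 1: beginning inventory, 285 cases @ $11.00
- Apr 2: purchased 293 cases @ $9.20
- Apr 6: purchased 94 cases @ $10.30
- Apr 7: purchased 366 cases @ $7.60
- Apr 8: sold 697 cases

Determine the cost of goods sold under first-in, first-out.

COGS = $6,988.80

Apr 8, 697 sold [FIFO — oldest first]: 285 @ $11.00 + 293 @ $9.20 + 94 @ $10.30 + 25 @ $7.60 = $6,988.80
Ending inventory: 341 @ $7.60 = $2,591.60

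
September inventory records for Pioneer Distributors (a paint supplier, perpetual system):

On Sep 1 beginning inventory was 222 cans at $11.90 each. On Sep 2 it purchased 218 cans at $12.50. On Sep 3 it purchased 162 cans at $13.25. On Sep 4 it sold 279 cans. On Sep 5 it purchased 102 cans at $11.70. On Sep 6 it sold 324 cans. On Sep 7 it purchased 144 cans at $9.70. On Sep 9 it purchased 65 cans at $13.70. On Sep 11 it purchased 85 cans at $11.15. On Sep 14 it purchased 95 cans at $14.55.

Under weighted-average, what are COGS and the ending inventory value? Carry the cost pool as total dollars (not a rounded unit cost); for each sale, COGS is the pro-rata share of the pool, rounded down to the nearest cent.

COGS = $7,465.08; ending inventory = $5,858.92

After Sep 1: 222 on hand, pool $2,641.80 (≈ $11.9000 each)
After Sep 2: 440 on hand, pool $5,366.80 (≈ $12.1973 each)
After Sep 3: 602 on hand, pool $7,513.30 (≈ $12.4806 each)
Sep 4, sell 279: 279/602 × $7,513.30 → $3,482.07
After Sep 5: 425 on hand, pool $5,224.63 (≈ $12.2932 each)
Sep 6, sell 324: 324/425 × $5,224.63 → $3,983.01
After Sep 7: 245 on hand, pool $2,638.42 (≈ $10.7691 each)
After Sep 9: 310 on hand, pool $3,528.92 (≈ $11.3836 each)
After Sep 11: 395 on hand, pool $4,476.67 (≈ $11.3333 each)
After Sep 14: 490 on hand, pool $5,858.92 (≈ $11.9570 each)
Total COGS = $3,482.07 + $3,983.01 = $7,465.08
Ending inventory (cost pool remaining) = $5,858.92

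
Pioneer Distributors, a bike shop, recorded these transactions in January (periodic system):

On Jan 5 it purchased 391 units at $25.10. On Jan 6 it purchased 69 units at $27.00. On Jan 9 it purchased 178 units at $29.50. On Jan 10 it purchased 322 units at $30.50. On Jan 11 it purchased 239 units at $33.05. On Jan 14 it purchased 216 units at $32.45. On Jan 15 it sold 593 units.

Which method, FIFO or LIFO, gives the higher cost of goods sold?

LIFO

FIFO COGS: 391 @ $25.10 + 69 @ $27.00 + 133 @ $29.50 = $15,600.60
LIFO COGS: 216 @ $32.45 + 239 @ $33.05 + 138 @ $30.50 = $19,117.15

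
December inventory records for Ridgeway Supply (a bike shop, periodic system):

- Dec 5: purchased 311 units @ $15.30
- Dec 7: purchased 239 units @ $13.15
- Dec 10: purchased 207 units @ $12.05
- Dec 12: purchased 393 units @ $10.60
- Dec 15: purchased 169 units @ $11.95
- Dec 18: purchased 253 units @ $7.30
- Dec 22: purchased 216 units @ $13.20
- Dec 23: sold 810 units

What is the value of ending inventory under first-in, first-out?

Dec 23, 810 sold [FIFO — oldest first]: 311 @ $15.30 + 239 @ $13.15 + 207 @ $12.05 + 53 @ $10.60 = $10,957.30
Ending inventory: 340 @ $10.60 + 169 @ $11.95 + 253 @ $7.30 + 216 @ $13.20 = $10,321.65

Ending inventory = $10,321.65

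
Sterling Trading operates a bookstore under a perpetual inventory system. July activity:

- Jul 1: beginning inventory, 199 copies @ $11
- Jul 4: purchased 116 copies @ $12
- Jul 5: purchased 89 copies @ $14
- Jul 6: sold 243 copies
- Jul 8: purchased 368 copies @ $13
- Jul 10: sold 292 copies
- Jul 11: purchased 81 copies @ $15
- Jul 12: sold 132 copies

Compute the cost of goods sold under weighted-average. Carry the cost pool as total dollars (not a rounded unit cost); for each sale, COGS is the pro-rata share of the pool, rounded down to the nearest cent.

COGS = $8,357.62

After Jul 1: 199 on hand, pool $2,189.00 (≈ $11.0000 each)
After Jul 4: 315 on hand, pool $3,581.00 (≈ $11.3683 each)
After Jul 5: 404 on hand, pool $4,827.00 (≈ $11.9480 each)
Jul 6, sell 243: 243/404 × $4,827.00 → $2,903.36
After Jul 8: 529 on hand, pool $6,707.64 (≈ $12.6798 each)
Jul 10, sell 292: 292/529 × $6,707.64 → $3,702.51
After Jul 11: 318 on hand, pool $4,220.13 (≈ $13.2708 each)
Jul 12, sell 132: 132/318 × $4,220.13 → $1,751.75
Total COGS = $2,903.36 + $3,702.51 + $1,751.75 = $8,357.62
Ending inventory (cost pool remaining) = $2,468.38
Check: goods available $10,826.00 = COGS $8,357.62 + ending $2,468.38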